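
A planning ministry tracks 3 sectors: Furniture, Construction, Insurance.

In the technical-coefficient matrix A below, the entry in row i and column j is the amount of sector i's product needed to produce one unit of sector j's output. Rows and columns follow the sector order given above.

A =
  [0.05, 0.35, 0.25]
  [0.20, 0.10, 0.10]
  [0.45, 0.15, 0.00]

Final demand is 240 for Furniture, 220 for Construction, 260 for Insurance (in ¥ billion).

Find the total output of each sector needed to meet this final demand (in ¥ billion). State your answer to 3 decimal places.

x_F = 565.184, x_C = 434.429, x_I = 579.497

I − A =
  [   0.95    -0.35    -0.25]
  [  -0.20     0.90    -0.10]
  [  -0.45    -0.15     1.00]
Cofactors of I−A, C_ij = (−1)^(i+j)·(minor ij) (rows/columns in the sector order above):
  C_11 = (0.90)(1.00) − (-0.10)(-0.15) = 0.8850
  C_12 = −[(-0.20)(1.00) − (-0.10)(-0.45)] = 0.2450
  C_13 = (-0.20)(-0.15) − (0.90)(-0.45) = 0.4350
  C_21 = −[(-0.35)(1.00) − (-0.25)(-0.15)] = 0.3875
  C_22 = (0.95)(1.00) − (-0.25)(-0.45) = 0.8375
  C_23 = −[(0.95)(-0.15) − (-0.35)(-0.45)] = 0.3000
  C_31 = (-0.35)(-0.10) − (-0.25)(0.90) = 0.2600
  C_32 = −[(0.95)(-0.10) − (-0.25)(-0.20)] = 0.1450
  C_33 = (0.95)(0.90) − (-0.35)(-0.20) = 0.7850
det(I−A) = Σ_j (I−A)_1j·C_1j = (0.95)(0.8850) + (-0.35)(0.2450) + (-0.25)(0.4350) = 0.64625
adj(I−A) = Cᵀ =
  [ 0.8850   0.3875   0.2600]
  [ 0.2450   0.8375   0.1450]
  [ 0.4350   0.3000   0.7850]
(I − A)⁻¹ = adj(I−A) / det(I−A) ≈
  [   1.3694     0.5996     0.4023]
  [   0.3791     1.2959     0.2244]
  [   0.6731     0.4642     1.2147]
x = (I − A)⁻¹ d = adj(I−A)·d / det(I−A), with det(I−A) = 0.64625:
  x_F = (0.8850·240 + 0.3875·220 + 0.2600·260) / 0.64625 = 365.25 / 0.64625 ≈ 565.184
  x_C = (0.2450·240 + 0.8375·220 + 0.1450·260) / 0.64625 = 280.75 / 0.64625 ≈ 434.429
  x_I = (0.4350·240 + 0.3000·220 + 0.7850·260) / 0.64625 = 374.50 / 0.64625 ≈ 579.497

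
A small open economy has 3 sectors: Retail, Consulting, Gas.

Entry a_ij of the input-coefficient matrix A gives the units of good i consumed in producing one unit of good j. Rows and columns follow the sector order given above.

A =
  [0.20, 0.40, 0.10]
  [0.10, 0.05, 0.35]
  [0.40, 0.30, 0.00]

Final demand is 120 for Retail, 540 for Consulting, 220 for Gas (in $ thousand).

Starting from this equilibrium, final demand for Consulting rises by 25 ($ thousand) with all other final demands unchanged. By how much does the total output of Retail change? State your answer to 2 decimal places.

Δx_R = 19.94

I − A =
  [   0.80    -0.40    -0.10]
  [  -0.10     0.95    -0.35]
  [  -0.40    -0.30     1.00]
Cofactors of I−A, C_ij = (−1)^(i+j)·(minor ij) (rows/columns in the sector order above):
  C_11 = (0.95)(1.00) − (-0.35)(-0.30) = 0.8450
  C_12 = −[(-0.10)(1.00) − (-0.35)(-0.40)] = 0.2400
  C_13 = (-0.10)(-0.30) − (0.95)(-0.40) = 0.4100
  C_21 = −[(-0.40)(1.00) − (-0.10)(-0.30)] = 0.4300
  C_22 = (0.80)(1.00) − (-0.10)(-0.40) = 0.7600
  C_23 = −[(0.80)(-0.30) − (-0.40)(-0.40)] = 0.4000
  C_31 = (-0.40)(-0.35) − (-0.10)(0.95) = 0.2350
  C_32 = −[(0.80)(-0.35) − (-0.10)(-0.10)] = 0.2900
  C_33 = (0.80)(0.95) − (-0.40)(-0.10) = 0.7200
det(I−A) = Σ_j (I−A)_1j·C_1j = (0.80)(0.8450) + (-0.40)(0.2400) + (-0.10)(0.4100) = 0.5390
adj(I−A) = Cᵀ =
  [ 0.8450   0.4300   0.2350]
  [ 0.2400   0.7600   0.2900]
  [ 0.4100   0.4000   0.7200]
(I − A)⁻¹ = adj(I−A) / det(I−A) ≈
  [   1.5677     0.7978     0.4360]
  [   0.4453     1.4100     0.5380]
  [   0.7607     0.7421     1.3358]
Δx = (I − A)⁻¹ Δd with Δd having +25 in the Consulting component and 0 elsewhere.
So Δx_R = L_RC · (+25), where L_RC = adj(I−A)_RC / det(I−A) = 0.4300 / 0.5390.
Δx_R = 0.4300 × (+25) / 0.5390 = 10.75 / 0.5390 ≈ 19.94.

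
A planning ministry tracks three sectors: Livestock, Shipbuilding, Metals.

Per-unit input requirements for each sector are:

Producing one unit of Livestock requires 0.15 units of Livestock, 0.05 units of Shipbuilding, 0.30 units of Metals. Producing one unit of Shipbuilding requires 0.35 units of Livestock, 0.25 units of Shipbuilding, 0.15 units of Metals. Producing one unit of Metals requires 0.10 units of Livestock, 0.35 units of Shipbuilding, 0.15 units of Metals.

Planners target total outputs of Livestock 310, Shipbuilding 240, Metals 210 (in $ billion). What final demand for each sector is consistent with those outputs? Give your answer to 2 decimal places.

d_1 = 158.50, d_2 = 91.00, d_3 = 49.50

I − A =
  [   0.85    -0.35    -0.10]
  [  -0.05     0.75    -0.35]
  [  -0.30    -0.15     0.85]
d = (I − A) x:
  d_1 = (+0.85)·310 + (-0.35)·240 + (-0.10)·210 = 158.50
  d_2 = (-0.05)·310 + (+0.75)·240 + (-0.35)·210 = 91.00
  d_3 = (-0.30)·310 + (-0.15)·240 + (+0.85)·210 = 49.50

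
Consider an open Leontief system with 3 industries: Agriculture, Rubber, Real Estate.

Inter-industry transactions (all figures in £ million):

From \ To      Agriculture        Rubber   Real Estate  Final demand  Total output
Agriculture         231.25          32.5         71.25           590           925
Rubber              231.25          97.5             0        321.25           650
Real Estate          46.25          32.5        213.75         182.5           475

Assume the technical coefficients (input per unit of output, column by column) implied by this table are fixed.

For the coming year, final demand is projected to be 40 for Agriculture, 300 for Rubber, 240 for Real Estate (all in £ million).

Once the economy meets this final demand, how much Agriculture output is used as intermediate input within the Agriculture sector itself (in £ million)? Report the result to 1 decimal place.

z_11 = 44.6

Technical coefficients a_ij = z_ij / X_j:
  a_11 = 231.25/925 = 0.25, a_21 = 231.25/925 = 0.25, a_31 = 46.25/925 = 0.05
  a_12 = 32.5/650 = 0.05, a_22 = 97.5/650 = 0.15, a_32 = 32.5/650 = 0.05
  a_13 = 71.25/475 = 0.15, a_23 = 0/475 = 0.00, a_33 = 213.75/475 = 0.45
I − A =
  [   0.75    -0.05    -0.15]
  [  -0.25     0.85     0.00]
  [  -0.05    -0.05     0.55]
Cofactors of I−A, C_ij = (−1)^(i+j)·(minor ij) (rows/columns in the sector order above):
  C_11 = (0.85)(0.55) − (0.00)(-0.05) = 0.4675
  C_12 = −[(-0.25)(0.55) − (0.00)(-0.05)] = 0.1375
  C_13 = (-0.25)(-0.05) − (0.85)(-0.05) = 0.0550
  C_21 = −[(-0.05)(0.55) − (-0.15)(-0.05)] = 0.0350
  C_22 = (0.75)(0.55) − (-0.15)(-0.05) = 0.4050
  C_23 = −[(0.75)(-0.05) − (-0.05)(-0.05)] = 0.0400
  C_31 = (-0.05)(0.00) − (-0.15)(0.85) = 0.1275
  C_32 = −[(0.75)(0.00) − (-0.15)(-0.25)] = 0.0375
  C_33 = (0.75)(0.85) − (-0.05)(-0.25) = 0.6250
det(I−A) = Σ_j (I−A)_1j·C_1j = (0.75)(0.4675) + (-0.05)(0.1375) + (-0.15)(0.0550) = 0.3355
adj(I−A) = Cᵀ =
  [ 0.4675   0.0350   0.1275]
  [ 0.1375   0.4050   0.0375]
  [ 0.0550   0.0400   0.6250]
(I − A)⁻¹ = adj(I−A) / det(I−A) ≈
  [   1.3934     0.1043     0.3800]
  [   0.4098     1.2072     0.1118]
  [   0.1639     0.1192     1.8629]
First solve x = (I − A)⁻¹ d = adj(I−A)·d / det(I−A); in particular x_1 = (0.4675·40 + 0.0350·300 + 0.1275·240) / 0.3355 = 59.80 / 0.3355 ≈ 178.241.
Intermediate flow from 1 to 1: z_11 = a_11 · x_1 = 0.25 × 59.80 / 0.3355 = 14.95 / 0.3355 ≈ 44.6.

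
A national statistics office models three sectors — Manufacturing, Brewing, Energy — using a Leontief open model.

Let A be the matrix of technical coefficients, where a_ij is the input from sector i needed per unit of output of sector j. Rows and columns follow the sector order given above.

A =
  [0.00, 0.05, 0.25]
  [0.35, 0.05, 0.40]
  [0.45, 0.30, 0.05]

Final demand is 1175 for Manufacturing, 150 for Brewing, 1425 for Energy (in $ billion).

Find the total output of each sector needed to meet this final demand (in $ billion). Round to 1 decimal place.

I − A =
  [   1.00    -0.05    -0.25]
  [  -0.35     0.95    -0.40]
  [  -0.45    -0.30     0.95]
Cofactors of I−A, C_ij = (−1)^(i+j)·(minor ij) (rows/columns in the sector order above):
  C_11 = (0.95)(0.95) − (-0.40)(-0.30) = 0.7825
  C_12 = −[(-0.35)(0.95) − (-0.40)(-0.45)] = 0.5125
  C_13 = (-0.35)(-0.30) − (0.95)(-0.45) = 0.5325
  C_21 = −[(-0.05)(0.95) − (-0.25)(-0.30)] = 0.1225
  C_22 = (1.00)(0.95) − (-0.25)(-0.45) = 0.8375
  C_23 = −[(1.00)(-0.30) − (-0.05)(-0.45)] = 0.3225
  C_31 = (-0.05)(-0.40) − (-0.25)(0.95) = 0.2575
  C_32 = −[(1.00)(-0.40) − (-0.25)(-0.35)] = 0.4875
  C_33 = (1.00)(0.95) − (-0.05)(-0.35) = 0.9325
det(I−A) = Σ_j (I−A)_1j·C_1j = (1.00)(0.7825) + (-0.05)(0.5125) + (-0.25)(0.5325) = 0.62375
adj(I−A) = Cᵀ =
  [ 0.7825   0.1225   0.2575]
  [ 0.5125   0.8375   0.4875]
  [ 0.5325   0.3225   0.9325]
(I − A)⁻¹ = adj(I−A) / det(I−A) ≈
  [   1.2545     0.1964     0.4128]
  [   0.8216     1.3427     0.7816]
  [   0.8537     0.5170     1.4950]
x = (I − A)⁻¹ d = adj(I−A)·d / det(I−A), with det(I−A) = 0.62375:
  x_1 = (0.7825·1175 + 0.1225·150 + 0.2575·1425) / 0.62375 = 1304.75 / 0.62375 ≈ 2091.8
  x_2 = (0.5125·1175 + 0.8375·150 + 0.4875·1425) / 0.62375 = 1422.50 / 0.62375 ≈ 2280.6
  x_3 = (0.5325·1175 + 0.3225·150 + 0.9325·1425) / 0.62375 = 2002.875 / 0.62375 ≈ 3211.0

x_1 = 2091.8, x_2 = 2280.6, x_3 = 3211.0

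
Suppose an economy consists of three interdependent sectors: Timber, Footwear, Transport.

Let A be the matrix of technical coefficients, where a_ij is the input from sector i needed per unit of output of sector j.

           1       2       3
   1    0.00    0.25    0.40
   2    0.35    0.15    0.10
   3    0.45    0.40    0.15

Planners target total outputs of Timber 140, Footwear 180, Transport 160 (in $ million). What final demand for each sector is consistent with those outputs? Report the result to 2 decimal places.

d_1 = 31.00, d_2 = 88.00, d_3 = 1.00

I − A =
  [   1.00    -0.25    -0.40]
  [  -0.35     0.85    -0.10]
  [  -0.45    -0.40     0.85]
d = (I − A) x:
  d_1 = (+1.00)·140 + (-0.25)·180 + (-0.40)·160 = 31.00
  d_2 = (-0.35)·140 + (+0.85)·180 + (-0.10)·160 = 88.00
  d_3 = (-0.45)·140 + (-0.40)·180 + (+0.85)·160 = 1.00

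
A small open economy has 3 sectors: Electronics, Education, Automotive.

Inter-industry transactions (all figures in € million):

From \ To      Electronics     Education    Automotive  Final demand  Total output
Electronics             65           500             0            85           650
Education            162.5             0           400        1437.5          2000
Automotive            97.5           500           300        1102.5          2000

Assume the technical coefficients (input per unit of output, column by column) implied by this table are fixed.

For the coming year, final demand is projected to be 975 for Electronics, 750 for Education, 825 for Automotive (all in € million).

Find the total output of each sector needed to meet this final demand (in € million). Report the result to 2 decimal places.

x_1 = 1487.20, x_2 = 1453.93, x_3 = 1660.66

Technical coefficients a_ij = z_ij / X_j:
  a_11 = 65/650 = 0.10, a_21 = 162.5/650 = 0.25, a_31 = 97.5/650 = 0.15
  a_12 = 500/2000 = 0.25, a_22 = 0/2000 = 0.00, a_32 = 500/2000 = 0.25
  a_13 = 0/2000 = 0.00, a_23 = 400/2000 = 0.20, a_33 = 300/2000 = 0.15
I − A =
  [   0.90    -0.25     0.00]
  [  -0.25     1.00    -0.20]
  [  -0.15    -0.25     0.85]
Cofactors of I−A, C_ij = (−1)^(i+j)·(minor ij) (rows/columns in the sector order above):
  C_11 = (1.00)(0.85) − (-0.20)(-0.25) = 0.8000
  C_12 = −[(-0.25)(0.85) − (-0.20)(-0.15)] = 0.2425
  C_13 = (-0.25)(-0.25) − (1.00)(-0.15) = 0.2125
  C_21 = −[(-0.25)(0.85) − (0.00)(-0.25)] = 0.2125
  C_22 = (0.90)(0.85) − (0.00)(-0.15) = 0.7650
  C_23 = −[(0.90)(-0.25) − (-0.25)(-0.15)] = 0.2625
  C_31 = (-0.25)(-0.20) − (0.00)(1.00) = 0.0500
  C_32 = −[(0.90)(-0.20) − (0.00)(-0.25)] = 0.1800
  C_33 = (0.90)(1.00) − (-0.25)(-0.25) = 0.8375
det(I−A) = Σ_j (I−A)_1j·C_1j = (0.90)(0.8000) + (-0.25)(0.2425) + (0.00)(0.2125) = 0.659375
adj(I−A) = Cᵀ =
  [ 0.8000   0.2125   0.0500]
  [ 0.2425   0.7650   0.1800]
  [ 0.2125   0.2625   0.8375]
(I − A)⁻¹ = adj(I−A) / det(I−A) ≈
  [   1.2133     0.3223     0.0758]
  [   0.3678     1.1602     0.2730]
  [   0.3223     0.3981     1.2701]
x = (I − A)⁻¹ d = adj(I−A)·d / det(I−A), with det(I−A) = 0.659375:
  x_1 = (0.8000·975 + 0.2125·750 + 0.0500·825) / 0.659375 = 980.625 / 0.659375 ≈ 1487.20
  x_2 = (0.2425·975 + 0.7650·750 + 0.1800·825) / 0.659375 = 958.6875 / 0.659375 ≈ 1453.93
  x_3 = (0.2125·975 + 0.2625·750 + 0.8375·825) / 0.659375 = 1095.00 / 0.659375 ≈ 1660.66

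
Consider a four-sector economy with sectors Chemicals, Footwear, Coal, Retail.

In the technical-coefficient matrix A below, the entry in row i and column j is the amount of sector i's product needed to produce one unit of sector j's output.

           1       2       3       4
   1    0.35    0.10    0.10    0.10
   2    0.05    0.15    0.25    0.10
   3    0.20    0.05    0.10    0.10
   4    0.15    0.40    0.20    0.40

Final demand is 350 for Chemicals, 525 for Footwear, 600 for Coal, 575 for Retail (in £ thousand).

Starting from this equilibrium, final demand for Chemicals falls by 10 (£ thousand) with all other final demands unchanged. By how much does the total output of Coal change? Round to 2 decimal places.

I − A =
  [   0.65    -0.10    -0.10    -0.10]
  [  -0.05     0.85    -0.25    -0.10]
  [  -0.20    -0.05     0.90    -0.10]
  [  -0.15    -0.40    -0.20     0.60]
Compute the cofactors C_ij = (−1)^(i+j)·(3×3 minor ij) of I−A; the adjugate is their transpose:
adj(I−A) = Cᵀ =
  [ 0.387500   0.096000   0.091000   0.095750]
  [ 0.077250   0.307000   0.112250   0.082750]
  [ 0.111000   0.066250   0.286250   0.077250]
  [ 0.185375   0.250750   0.193000   0.462375]
det(I−A) = Σ_j (I−A)_1j·C_1j = (0.65)(0.387500) + (-0.10)(0.077250) + (-0.10)(0.111000) + (-0.10)(0.185375) = 0.2145125
(I − A)⁻¹ = adj(I−A) / det(I−A) ≈
  [   1.8064     0.4475     0.4242     0.4464]
  [   0.3601     1.4312     0.5233     0.3858]
  [   0.5175     0.3088     1.3344     0.3601]
  [   0.8642     1.1689     0.8997     2.1555]
Δx = (I − A)⁻¹ Δd with Δd having -10 in the Chemicals component and 0 elsewhere.
So Δx_3 = L_31 · (-10), where L_31 = adj(I−A)_31 / det(I−A) = 0.111000 / 0.2145125.
Δx_3 = 0.111000 × (-10) / 0.2145125 = -1.11 / 0.2145125 ≈ -5.17.

Δx_3 = -5.17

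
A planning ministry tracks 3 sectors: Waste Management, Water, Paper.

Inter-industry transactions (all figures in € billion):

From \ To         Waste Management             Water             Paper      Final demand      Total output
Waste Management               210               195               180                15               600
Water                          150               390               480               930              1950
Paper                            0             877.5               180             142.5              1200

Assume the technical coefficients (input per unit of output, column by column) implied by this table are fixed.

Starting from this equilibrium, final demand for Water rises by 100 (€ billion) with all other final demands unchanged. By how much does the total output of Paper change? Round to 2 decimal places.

Technical coefficients a_ij = z_ij / X_j:
  a_11 = 210/600 = 0.35, a_21 = 150/600 = 0.25, a_31 = 0/600 = 0.00
  a_12 = 195/1950 = 0.10, a_22 = 390/1950 = 0.20, a_32 = 877.5/1950 = 0.45
  a_13 = 180/1200 = 0.15, a_23 = 480/1200 = 0.40, a_33 = 180/1200 = 0.15
I − A =
  [   0.65    -0.10    -0.15]
  [  -0.25     0.80    -0.40]
  [   0.00    -0.45     0.85]
Cofactors of I−A, C_ij = (−1)^(i+j)·(minor ij) (rows/columns in the sector order above):
  C_11 = (0.80)(0.85) − (-0.40)(-0.45) = 0.5000
  C_12 = −[(-0.25)(0.85) − (-0.40)(0.00)] = 0.2125
  C_13 = (-0.25)(-0.45) − (0.80)(0.00) = 0.1125
  C_21 = −[(-0.10)(0.85) − (-0.15)(-0.45)] = 0.1525
  C_22 = (0.65)(0.85) − (-0.15)(0.00) = 0.5525
  C_23 = −[(0.65)(-0.45) − (-0.10)(0.00)] = 0.2925
  C_31 = (-0.10)(-0.40) − (-0.15)(0.80) = 0.1600
  C_32 = −[(0.65)(-0.40) − (-0.15)(-0.25)] = 0.2975
  C_33 = (0.65)(0.80) − (-0.10)(-0.25) = 0.4950
det(I−A) = Σ_j (I−A)_1j·C_1j = (0.65)(0.5000) + (-0.10)(0.2125) + (-0.15)(0.1125) = 0.286875
adj(I−A) = Cᵀ =
  [ 0.5000   0.1525   0.1600]
  [ 0.2125   0.5525   0.2975]
  [ 0.1125   0.2925   0.4950]
(I − A)⁻¹ = adj(I−A) / det(I−A) ≈
  [   1.7429     0.5316     0.5577]
  [   0.7407     1.9259     1.0370]
  [   0.3922     1.0196     1.7255]
Δx = (I − A)⁻¹ Δd with Δd having +100 in the Water component and 0 elsewhere.
So Δx_3 = L_32 · (+100), where L_32 = adj(I−A)_32 / det(I−A) = 0.2925 / 0.286875.
Δx_3 = 0.2925 × (+100) / 0.286875 = 29.25 / 0.286875 ≈ 101.96.

Δx_3 = 101.96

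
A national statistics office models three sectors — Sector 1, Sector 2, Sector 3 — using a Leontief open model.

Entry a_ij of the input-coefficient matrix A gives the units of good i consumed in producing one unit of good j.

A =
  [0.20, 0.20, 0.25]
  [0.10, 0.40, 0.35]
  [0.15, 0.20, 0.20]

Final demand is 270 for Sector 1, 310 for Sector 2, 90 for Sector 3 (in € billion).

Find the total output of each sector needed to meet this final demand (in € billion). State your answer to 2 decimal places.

I − A =
  [   0.80    -0.20    -0.25]
  [  -0.10     0.60    -0.35]
  [  -0.15    -0.20     0.80]
Cofactors of I−A, C_ij = (−1)^(i+j)·(minor ij) (rows/columns in the sector order above):
  C_11 = (0.60)(0.80) − (-0.35)(-0.20) = 0.4100
  C_12 = −[(-0.10)(0.80) − (-0.35)(-0.15)] = 0.1325
  C_13 = (-0.10)(-0.20) − (0.60)(-0.15) = 0.1100
  C_21 = −[(-0.20)(0.80) − (-0.25)(-0.20)] = 0.2100
  C_22 = (0.80)(0.80) − (-0.25)(-0.15) = 0.6025
  C_23 = −[(0.80)(-0.20) − (-0.20)(-0.15)] = 0.1900
  C_31 = (-0.20)(-0.35) − (-0.25)(0.60) = 0.2200
  C_32 = −[(0.80)(-0.35) − (-0.25)(-0.10)] = 0.3050
  C_33 = (0.80)(0.60) − (-0.20)(-0.10) = 0.4600
det(I−A) = Σ_j (I−A)_1j·C_1j = (0.80)(0.4100) + (-0.20)(0.1325) + (-0.25)(0.1100) = 0.2740
adj(I−A) = Cᵀ =
  [ 0.4100   0.2100   0.2200]
  [ 0.1325   0.6025   0.3050]
  [ 0.1100   0.1900   0.4600]
(I − A)⁻¹ = adj(I−A) / det(I−A) ≈
  [   1.4964     0.7664     0.8029]
  [   0.4836     2.1989     1.1131]
  [   0.4015     0.6934     1.6788]
x = (I − A)⁻¹ d = adj(I−A)·d / det(I−A), with det(I−A) = 0.2740:
  x_1 = (0.4100·270 + 0.2100·310 + 0.2200·90) / 0.2740 = 195.60 / 0.2740 ≈ 713.87
  x_2 = (0.1325·270 + 0.6025·310 + 0.3050·90) / 0.2740 = 250.00 / 0.2740 ≈ 912.41
  x_3 = (0.1100·270 + 0.1900·310 + 0.4600·90) / 0.2740 = 130.00 / 0.2740 ≈ 474.45

x_1 = 713.87, x_2 = 912.41, x_3 = 474.45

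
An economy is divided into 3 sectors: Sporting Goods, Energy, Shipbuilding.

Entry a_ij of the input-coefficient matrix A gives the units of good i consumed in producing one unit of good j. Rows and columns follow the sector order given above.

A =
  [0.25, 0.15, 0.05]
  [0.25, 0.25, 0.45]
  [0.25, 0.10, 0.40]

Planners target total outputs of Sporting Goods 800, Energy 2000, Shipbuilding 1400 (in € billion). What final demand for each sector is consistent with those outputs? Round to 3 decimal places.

d_1 = 230.000, d_2 = 670.000, d_3 = 440.000

I − A =
  [   0.75    -0.15    -0.05]
  [  -0.25     0.75    -0.45]
  [  -0.25    -0.10     0.60]
d = (I − A) x:
  d_1 = (+0.75)·800 + (-0.15)·2000 + (-0.05)·1400 = 230.000
  d_2 = (-0.25)·800 + (+0.75)·2000 + (-0.45)·1400 = 670.000
  d_3 = (-0.25)·800 + (-0.10)·2000 + (+0.60)·1400 = 440.000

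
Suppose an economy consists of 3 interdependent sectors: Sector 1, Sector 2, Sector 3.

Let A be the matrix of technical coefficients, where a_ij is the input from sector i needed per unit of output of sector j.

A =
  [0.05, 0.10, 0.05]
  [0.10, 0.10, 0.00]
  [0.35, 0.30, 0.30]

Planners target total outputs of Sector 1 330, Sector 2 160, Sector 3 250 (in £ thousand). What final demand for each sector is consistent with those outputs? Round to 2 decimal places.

d_1 = 285.00, d_2 = 111.00, d_3 = 11.50

I − A =
  [   0.95    -0.10    -0.05]
  [  -0.10     0.90     0.00]
  [  -0.35    -0.30     0.70]
d = (I − A) x:
  d_1 = (+0.95)·330 + (-0.10)·160 + (-0.05)·250 = 285.00
  d_2 = (-0.10)·330 + (+0.90)·160 + (+0.00)·250 = 111.00
  d_3 = (-0.35)·330 + (-0.30)·160 + (+0.70)·250 = 11.50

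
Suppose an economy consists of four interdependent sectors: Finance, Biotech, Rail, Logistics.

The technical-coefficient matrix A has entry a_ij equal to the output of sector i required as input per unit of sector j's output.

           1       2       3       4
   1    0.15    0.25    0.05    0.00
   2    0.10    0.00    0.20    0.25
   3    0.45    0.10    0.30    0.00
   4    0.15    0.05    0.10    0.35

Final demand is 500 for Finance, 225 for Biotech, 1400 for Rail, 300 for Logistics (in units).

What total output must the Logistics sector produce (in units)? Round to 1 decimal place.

x_4 = 1260.5

I − A =
  [   0.85    -0.25    -0.05     0.00]
  [  -0.10     1.00    -0.20    -0.25]
  [  -0.45    -0.10     0.70     0.00]
  [  -0.15    -0.05    -0.10     0.65]
Compute the cofactors C_ij = (−1)^(i+j)·(3×3 minor ij) of I−A; the adjugate is their transpose:
adj(I−A) = Cᵀ =
  [ 0.430750   0.117000   0.070625   0.045000]
  [ 0.141500   0.372125   0.136875   0.143125]
  [ 0.297125   0.128375   0.516250   0.049375]
  [ 0.156000   0.075375   0.106250   0.515000]
det(I−A) = Σ_j (I−A)_1j·C_1j = (0.85)(0.430750) + (-0.25)(0.141500) + (-0.05)(0.297125) + (0.00)(0.156000) = 0.31590625
(I − A)⁻¹ = adj(I−A) / det(I−A) ≈
  [   1.3635     0.3704     0.2236     0.1424]
  [   0.4479     1.1780     0.4333     0.4531]
  [   0.9405     0.4064     1.6342     0.1563]
  [   0.4938     0.2386     0.3363     1.6302]
x = (I − A)⁻¹ d = adj(I−A)·d / det(I−A), with det(I−A) = 0.31590625:
  x_1 = (0.430750·500 + 0.117000·225 + 0.070625·1400 + 0.045000·300) / 0.31590625 = 354.075 / 0.31590625 ≈ 1120.8
  x_2 = (0.141500·500 + 0.372125·225 + 0.136875·1400 + 0.143125·300) / 0.31590625 = 389.040625 / 0.31590625 ≈ 1231.5
  x_3 = (0.297125·500 + 0.128375·225 + 0.516250·1400 + 0.049375·300) / 0.31590625 = 915.009375 / 0.31590625 ≈ 2896.5
  x_4 = (0.156000·500 + 0.075375·225 + 0.106250·1400 + 0.515000·300) / 0.31590625 = 398.209375 / 0.31590625 ≈ 1260.5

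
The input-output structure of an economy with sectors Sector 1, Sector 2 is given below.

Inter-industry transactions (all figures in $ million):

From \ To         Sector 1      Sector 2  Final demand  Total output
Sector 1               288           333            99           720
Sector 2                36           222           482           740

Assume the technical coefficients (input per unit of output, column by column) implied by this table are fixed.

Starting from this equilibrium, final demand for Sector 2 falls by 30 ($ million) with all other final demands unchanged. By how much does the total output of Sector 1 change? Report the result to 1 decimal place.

Δx_1 = -34.0

Technical coefficients a_ij = z_ij / X_j:
  a_11 = 288/720 = 0.40, a_21 = 36/720 = 0.05
  a_12 = 333/740 = 0.45, a_22 = 222/740 = 0.30
I − A =
  [   0.60    -0.45]
  [  -0.05     0.70]
det(I−A) = (0.60)(0.70) − (-0.45)(-0.05) = 0.3975
adj(I−A) = [[0.70, 0.45], [0.05, 0.60]]
(I − A)⁻¹ = adj(I−A) / det(I−A) ≈
  [   1.7610     1.1321]
  [   0.1258     1.5094]
Δx = (I − A)⁻¹ Δd with Δd having -30 in the Sector 2 component and 0 elsewhere.
So Δx_1 = L_12 · (-30), where L_12 = adj(I−A)_12 / det(I−A) = 0.45 / 0.3975.
Δx_1 = 0.45 × (-30) / 0.3975 = -13.50 / 0.3975 ≈ -34.0.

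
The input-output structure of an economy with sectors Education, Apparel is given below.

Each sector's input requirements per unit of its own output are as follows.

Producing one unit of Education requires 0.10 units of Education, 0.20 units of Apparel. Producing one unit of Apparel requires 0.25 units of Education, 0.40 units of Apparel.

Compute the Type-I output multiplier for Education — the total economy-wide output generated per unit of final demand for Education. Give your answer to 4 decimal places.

I − A =
  [   0.90    -0.25]
  [  -0.20     0.60]
det(I−A) = (0.90)(0.60) − (-0.25)(-0.20) = 0.4900
adj(I−A) = [[0.60, 0.25], [0.20, 0.90]]
(I − A)⁻¹ = adj(I−A) / det(I−A) ≈
  [   1.22449     0.51020]
  [   0.40816     1.83673]
The output multiplier for sector j is the column-j sum of the Leontief inverse (I − A)⁻¹ = adj(I−A) / det(I−A).
Column E of adj(I−A): (0.60, 0.20); det(I−A) = 0.4900.
m_E = (0.60 + 0.20) / 0.4900 = 0.80 / 0.4900 ≈ 1.6327.

m_E = 1.6327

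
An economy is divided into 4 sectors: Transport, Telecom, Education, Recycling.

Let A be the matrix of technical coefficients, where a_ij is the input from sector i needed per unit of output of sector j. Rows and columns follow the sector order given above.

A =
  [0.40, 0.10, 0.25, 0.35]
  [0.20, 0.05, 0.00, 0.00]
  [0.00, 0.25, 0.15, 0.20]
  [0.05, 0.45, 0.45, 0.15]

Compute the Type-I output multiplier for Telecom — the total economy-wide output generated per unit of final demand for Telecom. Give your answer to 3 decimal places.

I − A =
  [   0.60    -0.10    -0.25    -0.35]
  [  -0.20     0.95     0.00     0.00]
  [   0.00    -0.25     0.85    -0.20]
  [  -0.05    -0.45    -0.45     0.85]
Compute the cofactors C_ij = (−1)^(i+j)·(3×3 minor ij) of I−A; the adjugate is their transpose:
adj(I−A) = Cᵀ =
  [ 0.600875   0.312125   0.351500   0.330125]
  [ 0.126500   0.362125   0.074000   0.069500]
  [ 0.070000   0.178125   0.419375   0.127500]
  [ 0.139375   0.304375   0.281875   0.455000]
det(I−A) = Σ_j (I−A)_1j·C_1j = (0.60)(0.600875) + (-0.10)(0.126500) + (-0.25)(0.070000) + (-0.35)(0.139375) = 0.28159375
(I − A)⁻¹ = adj(I−A) / det(I−A) ≈
  [   2.1338     1.1084     1.2483     1.1723]
  [   0.4492     1.2860     0.2628     0.2468]
  [   0.2486     0.6326     1.4893     0.4528]
  [   0.4950     1.0809     1.0010     1.6158]
The output multiplier for sector j is the column-j sum of the Leontief inverse (I − A)⁻¹ = adj(I−A) / det(I−A).
Column 2 of adj(I−A): (0.312125, 0.362125, 0.178125, 0.304375); det(I−A) = 0.28159375.
m_2 = (0.312125 + 0.362125 + 0.178125 + 0.304375) / 0.28159375 = 1.15675 / 0.28159375 ≈ 4.108.

m_2 = 4.108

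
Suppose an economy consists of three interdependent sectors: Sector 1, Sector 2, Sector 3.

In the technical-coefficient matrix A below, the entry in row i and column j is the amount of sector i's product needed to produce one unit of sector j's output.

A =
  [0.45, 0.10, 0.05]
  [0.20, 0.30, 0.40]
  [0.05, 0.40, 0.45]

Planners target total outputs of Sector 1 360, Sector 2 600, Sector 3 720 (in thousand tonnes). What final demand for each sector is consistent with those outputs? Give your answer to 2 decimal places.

I − A =
  [   0.55    -0.10    -0.05]
  [  -0.20     0.70    -0.40]
  [  -0.05    -0.40     0.55]
d = (I − A) x:
  d_1 = (+0.55)·360 + (-0.10)·600 + (-0.05)·720 = 102.00
  d_2 = (-0.20)·360 + (+0.70)·600 + (-0.40)·720 = 60.00
  d_3 = (-0.05)·360 + (-0.40)·600 + (+0.55)·720 = 138.00

d_1 = 102.00, d_2 = 60.00, d_3 = 138.00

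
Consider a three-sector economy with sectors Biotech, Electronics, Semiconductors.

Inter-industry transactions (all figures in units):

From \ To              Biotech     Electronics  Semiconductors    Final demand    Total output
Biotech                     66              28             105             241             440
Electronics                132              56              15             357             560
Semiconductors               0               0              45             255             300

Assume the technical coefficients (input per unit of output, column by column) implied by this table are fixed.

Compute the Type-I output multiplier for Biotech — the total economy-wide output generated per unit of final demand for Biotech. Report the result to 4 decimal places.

Technical coefficients a_ij = z_ij / X_j:
  a_11 = 66/440 = 0.15, a_21 = 132/440 = 0.30, a_31 = 0/440 = 0.00
  a_12 = 28/560 = 0.05, a_22 = 56/560 = 0.10, a_32 = 0/560 = 0.00
  a_13 = 105/300 = 0.35, a_23 = 15/300 = 0.05, a_33 = 45/300 = 0.15
I − A =
  [   0.85    -0.05    -0.35]
  [  -0.30     0.90    -0.05]
  [   0.00     0.00     0.85]
Cofactors of I−A, C_ij = (−1)^(i+j)·(minor ij) (rows/columns in the sector order above):
  C_11 = (0.90)(0.85) − (-0.05)(0.00) = 0.7650
  C_12 = −[(-0.30)(0.85) − (-0.05)(0.00)] = 0.2550
  C_13 = (-0.30)(0.00) − (0.90)(0.00) = 0.0000
  C_21 = −[(-0.05)(0.85) − (-0.35)(0.00)] = 0.0425
  C_22 = (0.85)(0.85) − (-0.35)(0.00) = 0.7225
  C_23 = −[(0.85)(0.00) − (-0.05)(0.00)] = 0.0000
  C_31 = (-0.05)(-0.05) − (-0.35)(0.90) = 0.3175
  C_32 = −[(0.85)(-0.05) − (-0.35)(-0.30)] = 0.1475
  C_33 = (0.85)(0.90) − (-0.05)(-0.30) = 0.7500
det(I−A) = Σ_j (I−A)_1j·C_1j = (0.85)(0.7650) + (-0.05)(0.2550) + (-0.35)(0.0000) = 0.6375
adj(I−A) = Cᵀ =
  [ 0.7650   0.0425   0.3175]
  [ 0.2550   0.7225   0.1475]
  [ 0.0000   0.0000   0.7500]
(I − A)⁻¹ = adj(I−A) / det(I−A) ≈
  [   1.20000     0.06667     0.49804]
  [   0.40000     1.13333     0.23137]
  [   0.00000     0.00000     1.17647]
The output multiplier for sector j is the column-j sum of the Leontief inverse (I − A)⁻¹ = adj(I−A) / det(I−A).
Column 1 of adj(I−A): (0.7650, 0.2550, 0.0000); det(I−A) = 0.6375.
m_1 = (0.7650 + 0.2550 + 0.0000) / 0.6375 = 1.02 / 0.6375 = 1.6000.

m_1 = 1.6000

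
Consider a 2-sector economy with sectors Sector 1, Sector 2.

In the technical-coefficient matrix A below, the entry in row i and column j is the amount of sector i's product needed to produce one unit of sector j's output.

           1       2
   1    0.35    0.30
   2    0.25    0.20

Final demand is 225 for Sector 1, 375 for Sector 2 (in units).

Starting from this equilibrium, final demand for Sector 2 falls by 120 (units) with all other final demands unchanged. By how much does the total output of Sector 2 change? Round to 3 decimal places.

Δx_2 = -175.281

I − A =
  [   0.65    -0.30]
  [  -0.25     0.80]
det(I−A) = (0.65)(0.80) − (-0.30)(-0.25) = 0.4450
adj(I−A) = [[0.80, 0.30], [0.25, 0.65]]
(I − A)⁻¹ = adj(I−A) / det(I−A) ≈
  [   1.7978     0.6742]
  [   0.5618     1.4607]
Δx = (I − A)⁻¹ Δd with Δd having -120 in the Sector 2 component and 0 elsewhere.
So Δx_2 = L_22 · (-120), where L_22 = adj(I−A)_22 / det(I−A) = 0.65 / 0.4450.
Δx_2 = 0.65 × (-120) / 0.4450 = -78.00 / 0.4450 ≈ -175.281.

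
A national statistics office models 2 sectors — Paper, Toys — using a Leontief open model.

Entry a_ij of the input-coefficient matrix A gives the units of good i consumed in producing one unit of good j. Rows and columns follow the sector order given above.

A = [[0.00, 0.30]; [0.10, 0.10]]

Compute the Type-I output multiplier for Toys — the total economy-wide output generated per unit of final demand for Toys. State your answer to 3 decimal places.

m_2 = 1.494

I − A =
  [   1.00    -0.30]
  [  -0.10     0.90]
det(I−A) = (1.00)(0.90) − (-0.30)(-0.10) = 0.8700
adj(I−A) = [[0.90, 0.30], [0.10, 1.00]]
(I − A)⁻¹ = adj(I−A) / det(I−A) ≈
  [   1.0345     0.3448]
  [   0.1149     1.1494]
The output multiplier for sector j is the column-j sum of the Leontief inverse (I − A)⁻¹ = adj(I−A) / det(I−A).
Column 2 of adj(I−A): (0.30, 1.00); det(I−A) = 0.8700.
m_2 = (0.30 + 1.00) / 0.8700 = 1.30 / 0.8700 ≈ 1.494.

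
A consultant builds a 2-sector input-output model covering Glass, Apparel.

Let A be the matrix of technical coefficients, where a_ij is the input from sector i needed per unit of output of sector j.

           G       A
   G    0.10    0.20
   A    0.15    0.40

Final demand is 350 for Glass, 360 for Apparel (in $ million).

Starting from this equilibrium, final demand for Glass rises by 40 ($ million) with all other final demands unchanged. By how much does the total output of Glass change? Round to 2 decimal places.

Δx_G = 47.06

I − A =
  [   0.90    -0.20]
  [  -0.15     0.60]
det(I−A) = (0.90)(0.60) − (-0.20)(-0.15) = 0.5100
adj(I−A) = [[0.60, 0.20], [0.15, 0.90]]
(I − A)⁻¹ = adj(I−A) / det(I−A) ≈
  [   1.1765     0.3922]
  [   0.2941     1.7647]
Δx = (I − A)⁻¹ Δd with Δd having +40 in the Glass component and 0 elsewhere.
So Δx_G = L_GG · (+40), where L_GG = adj(I−A)_GG / det(I−A) = 0.60 / 0.5100.
Δx_G = 0.60 × (+40) / 0.5100 = 24.00 / 0.5100 ≈ 47.06.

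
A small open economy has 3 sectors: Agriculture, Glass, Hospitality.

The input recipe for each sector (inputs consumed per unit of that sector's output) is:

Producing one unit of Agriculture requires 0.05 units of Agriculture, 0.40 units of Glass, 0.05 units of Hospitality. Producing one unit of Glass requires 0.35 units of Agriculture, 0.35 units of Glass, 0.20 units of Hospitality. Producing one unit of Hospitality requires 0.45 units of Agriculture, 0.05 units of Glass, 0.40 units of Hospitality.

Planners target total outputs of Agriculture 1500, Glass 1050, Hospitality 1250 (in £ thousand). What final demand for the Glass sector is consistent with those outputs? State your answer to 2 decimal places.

d_2 = 20.00

I − A =
  [   0.95    -0.35    -0.45]
  [  -0.40     0.65    -0.05]
  [  -0.05    -0.20     0.60]
d = (I − A) x:
  d_1 = (+0.95)·1500 + (-0.35)·1050 + (-0.45)·1250 = 495.00
  d_2 = (-0.40)·1500 + (+0.65)·1050 + (-0.05)·1250 = 20.00
  d_3 = (-0.05)·1500 + (-0.20)·1050 + (+0.60)·1250 = 465.00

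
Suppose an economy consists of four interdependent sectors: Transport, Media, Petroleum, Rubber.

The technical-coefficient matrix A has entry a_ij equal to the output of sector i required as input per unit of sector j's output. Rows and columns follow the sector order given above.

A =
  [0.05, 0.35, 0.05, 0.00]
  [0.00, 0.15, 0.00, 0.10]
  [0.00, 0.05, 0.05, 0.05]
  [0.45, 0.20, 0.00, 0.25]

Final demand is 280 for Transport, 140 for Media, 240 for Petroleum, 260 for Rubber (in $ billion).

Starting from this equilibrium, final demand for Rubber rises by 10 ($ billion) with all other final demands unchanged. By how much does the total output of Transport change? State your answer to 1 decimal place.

Δx_T = 0.7

I − A =
  [   0.95    -0.35    -0.05     0.00]
  [   0.00     0.85     0.00    -0.10]
  [   0.00    -0.05     0.95    -0.05]
  [  -0.45    -0.20     0.00     0.75]
Compute the cofactors C_ij = (−1)^(i+j)·(3×3 minor ij) of I−A; the adjugate is their transpose:
adj(I−A) = Cᵀ =
  [ 0.586625   0.251750   0.030875   0.035625]
  [ 0.042750   0.675750   0.002250   0.090250]
  [ 0.021375   0.053000   0.570875   0.045125]
  [ 0.363375   0.331250   0.019125   0.767125]
det(I−A) = Σ_j (I−A)_1j·C_1j = (0.95)(0.586625) + (-0.35)(0.042750) + (-0.05)(0.021375) + (0.00)(0.363375) = 0.5412625
(I − A)⁻¹ = adj(I−A) / det(I−A) ≈
  [   1.0838     0.4651     0.0570     0.0658]
  [   0.0790     1.2485     0.0042     0.1667]
  [   0.0395     0.0979     1.0547     0.0834]
  [   0.6713     0.6120     0.0353     1.4173]
Δx = (I − A)⁻¹ Δd with Δd having +10 in the Rubber component and 0 elsewhere.
So Δx_T = L_TR · (+10), where L_TR = adj(I−A)_TR / det(I−A) = 0.035625 / 0.5412625.
Δx_T = 0.035625 × (+10) / 0.5412625 = 0.35625 / 0.5412625 ≈ 0.7.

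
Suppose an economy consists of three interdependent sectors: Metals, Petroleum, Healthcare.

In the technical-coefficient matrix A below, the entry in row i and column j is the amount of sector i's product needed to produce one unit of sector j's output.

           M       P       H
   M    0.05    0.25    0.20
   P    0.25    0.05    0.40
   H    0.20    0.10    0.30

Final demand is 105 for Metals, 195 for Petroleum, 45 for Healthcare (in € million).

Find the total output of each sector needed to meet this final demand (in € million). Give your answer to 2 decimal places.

x_M = 239.63, x_P = 344.97, x_H = 182.03

I − A =
  [   0.95    -0.25    -0.20]
  [  -0.25     0.95    -0.40]
  [  -0.20    -0.10     0.70]
Cofactors of I−A, C_ij = (−1)^(i+j)·(minor ij) (rows/columns in the sector order above):
  C_11 = (0.95)(0.70) − (-0.40)(-0.10) = 0.6250
  C_12 = −[(-0.25)(0.70) − (-0.40)(-0.20)] = 0.2550
  C_13 = (-0.25)(-0.10) − (0.95)(-0.20) = 0.2150
  C_21 = −[(-0.25)(0.70) − (-0.20)(-0.10)] = 0.1950
  C_22 = (0.95)(0.70) − (-0.20)(-0.20) = 0.6250
  C_23 = −[(0.95)(-0.10) − (-0.25)(-0.20)] = 0.1450
  C_31 = (-0.25)(-0.40) − (-0.20)(0.95) = 0.2900
  C_32 = −[(0.95)(-0.40) − (-0.20)(-0.25)] = 0.4300
  C_33 = (0.95)(0.95) − (-0.25)(-0.25) = 0.8400
det(I−A) = Σ_j (I−A)_1j·C_1j = (0.95)(0.6250) + (-0.25)(0.2550) + (-0.20)(0.2150) = 0.4870
adj(I−A) = Cᵀ =
  [ 0.6250   0.1950   0.2900]
  [ 0.2550   0.6250   0.4300]
  [ 0.2150   0.1450   0.8400]
(I − A)⁻¹ = adj(I−A) / det(I−A) ≈
  [   1.2834     0.4004     0.5955]
  [   0.5236     1.2834     0.8830]
  [   0.4415     0.2977     1.7248]
x = (I − A)⁻¹ d = adj(I−A)·d / det(I−A), with det(I−A) = 0.4870:
  x_M = (0.6250·105 + 0.1950·195 + 0.2900·45) / 0.4870 = 116.70 / 0.4870 ≈ 239.63
  x_P = (0.2550·105 + 0.6250·195 + 0.4300·45) / 0.4870 = 168.00 / 0.4870 ≈ 344.97
  x_H = (0.2150·105 + 0.1450·195 + 0.8400·45) / 0.4870 = 88.65 / 0.4870 ≈ 182.03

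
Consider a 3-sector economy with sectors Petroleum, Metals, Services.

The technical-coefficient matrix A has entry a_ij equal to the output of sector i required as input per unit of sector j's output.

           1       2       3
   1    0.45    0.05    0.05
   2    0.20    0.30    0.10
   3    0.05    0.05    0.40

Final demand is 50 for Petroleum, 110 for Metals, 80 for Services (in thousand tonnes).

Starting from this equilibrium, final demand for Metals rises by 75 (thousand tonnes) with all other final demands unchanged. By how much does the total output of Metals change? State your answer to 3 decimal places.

I − A =
  [   0.55    -0.05    -0.05]
  [  -0.20     0.70    -0.10]
  [  -0.05    -0.05     0.60]
Cofactors of I−A, C_ij = (−1)^(i+j)·(minor ij) (rows/columns in the sector order above):
  C_11 = (0.70)(0.60) − (-0.10)(-0.05) = 0.4150
  C_12 = −[(-0.20)(0.60) − (-0.10)(-0.05)] = 0.1250
  C_13 = (-0.20)(-0.05) − (0.70)(-0.05) = 0.0450
  C_21 = −[(-0.05)(0.60) − (-0.05)(-0.05)] = 0.0325
  C_22 = (0.55)(0.60) − (-0.05)(-0.05) = 0.3275
  C_23 = −[(0.55)(-0.05) − (-0.05)(-0.05)] = 0.0300
  C_31 = (-0.05)(-0.10) − (-0.05)(0.70) = 0.0400
  C_32 = −[(0.55)(-0.10) − (-0.05)(-0.20)] = 0.0650
  C_33 = (0.55)(0.70) − (-0.05)(-0.20) = 0.3750
det(I−A) = Σ_j (I−A)_1j·C_1j = (0.55)(0.4150) + (-0.05)(0.1250) + (-0.05)(0.0450) = 0.21975
adj(I−A) = Cᵀ =
  [ 0.4150   0.0325   0.0400]
  [ 0.1250   0.3275   0.0650]
  [ 0.0450   0.0300   0.3750]
(I − A)⁻¹ = adj(I−A) / det(I−A) ≈
  [   1.8885     0.1479     0.1820]
  [   0.5688     1.4903     0.2958]
  [   0.2048     0.1365     1.7065]
Δx = (I − A)⁻¹ Δd with Δd having +75 in the Metals component and 0 elsewhere.
So Δx_2 = L_22 · (+75), where L_22 = adj(I−A)_22 / det(I−A) = 0.3275 / 0.21975.
Δx_2 = 0.3275 × (+75) / 0.21975 = 24.5625 / 0.21975 ≈ 111.775.

Δx_2 = 111.775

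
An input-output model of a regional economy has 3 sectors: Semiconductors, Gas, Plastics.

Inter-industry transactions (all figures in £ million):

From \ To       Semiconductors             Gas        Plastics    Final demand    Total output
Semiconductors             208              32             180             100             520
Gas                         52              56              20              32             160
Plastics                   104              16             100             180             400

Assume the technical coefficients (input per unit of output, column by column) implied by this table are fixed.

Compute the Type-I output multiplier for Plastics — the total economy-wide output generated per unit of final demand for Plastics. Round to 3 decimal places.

Technical coefficients a_ij = z_ij / X_j:
  a_SS = 208/520 = 0.40, a_GS = 52/520 = 0.10, a_PS = 104/520 = 0.20
  a_SG = 32/160 = 0.20, a_GG = 56/160 = 0.35, a_PG = 16/160 = 0.10
  a_SP = 180/400 = 0.45, a_GP = 20/400 = 0.05, a_PP = 100/400 = 0.25
I − A =
  [   0.60    -0.20    -0.45]
  [  -0.10     0.65    -0.05]
  [  -0.20    -0.10     0.75]
Cofactors of I−A, C_ij = (−1)^(i+j)·(minor ij) (rows/columns in the sector order above):
  C_11 = (0.65)(0.75) − (-0.05)(-0.10) = 0.4825
  C_12 = −[(-0.10)(0.75) − (-0.05)(-0.20)] = 0.0850
  C_13 = (-0.10)(-0.10) − (0.65)(-0.20) = 0.1400
  C_21 = −[(-0.20)(0.75) − (-0.45)(-0.10)] = 0.1950
  C_22 = (0.60)(0.75) − (-0.45)(-0.20) = 0.3600
  C_23 = −[(0.60)(-0.10) − (-0.20)(-0.20)] = 0.1000
  C_31 = (-0.20)(-0.05) − (-0.45)(0.65) = 0.3025
  C_32 = −[(0.60)(-0.05) − (-0.45)(-0.10)] = 0.0750
  C_33 = (0.60)(0.65) − (-0.20)(-0.10) = 0.3700
det(I−A) = Σ_j (I−A)_1j·C_1j = (0.60)(0.4825) + (-0.20)(0.0850) + (-0.45)(0.1400) = 0.2095
adj(I−A) = Cᵀ =
  [ 0.4825   0.1950   0.3025]
  [ 0.0850   0.3600   0.0750]
  [ 0.1400   0.1000   0.3700]
(I − A)⁻¹ = adj(I−A) / det(I−A) ≈
  [   2.3031     0.9308     1.4439]
  [   0.4057     1.7184     0.3580]
  [   0.6683     0.4773     1.7661]
The output multiplier for sector j is the column-j sum of the Leontief inverse (I − A)⁻¹ = adj(I−A) / det(I−A).
Column P of adj(I−A): (0.3025, 0.0750, 0.3700); det(I−A) = 0.2095.
m_P = (0.3025 + 0.0750 + 0.3700) / 0.2095 = 0.7475 / 0.2095 ≈ 3.568.

m_P = 3.568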